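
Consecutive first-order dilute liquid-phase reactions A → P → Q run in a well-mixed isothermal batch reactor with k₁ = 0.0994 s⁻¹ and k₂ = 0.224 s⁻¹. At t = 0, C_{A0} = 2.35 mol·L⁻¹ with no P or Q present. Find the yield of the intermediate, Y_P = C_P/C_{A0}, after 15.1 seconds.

The intermediate concentration in a first-order A→B→C sequence is C_P = k₁C_{A0}(e^(−k₁t) − e^(−k₂t))/(k₂−k₁).
e^(−k₁t) = e^(−0.0994×15.1) = e^(−1.501) = 0.2229; e^(−k₂t) = e^(−3.382) = 0.03397.
C_P = 0.0994×2.35/(0.224−0.0994) × (0.2229−0.03397) = 1.875×0.1890 = 0.3542 mol·L⁻¹.
Y_P = C_P/C_{A0} = 0.3542/2.35 = 0.151.

0.151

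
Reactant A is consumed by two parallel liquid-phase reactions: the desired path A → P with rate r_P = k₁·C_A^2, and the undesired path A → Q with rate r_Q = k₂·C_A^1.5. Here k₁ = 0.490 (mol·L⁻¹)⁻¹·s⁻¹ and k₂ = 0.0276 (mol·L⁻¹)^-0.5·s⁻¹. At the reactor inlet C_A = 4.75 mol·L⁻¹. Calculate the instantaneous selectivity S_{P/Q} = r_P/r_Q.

S_{P/Q} = r_P/r_Q = (k₁·C_A^2)/(k₂·C_A^1.5) = (k₁/k₂)·C_A^0.5.
= (0.490×4.750^2) / (0.0276×4.750^1.5) = 11.06/0.2857 = 38.7.

38.7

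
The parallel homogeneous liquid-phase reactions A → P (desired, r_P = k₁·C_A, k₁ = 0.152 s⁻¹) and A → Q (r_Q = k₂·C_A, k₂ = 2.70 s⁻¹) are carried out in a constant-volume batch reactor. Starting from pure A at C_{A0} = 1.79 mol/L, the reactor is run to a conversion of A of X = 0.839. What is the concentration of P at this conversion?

C_A = C_{A0}(1−X) = 0.2882 mol/L.
Both paths are first order in A, so the instantaneous fraction to P is constant: dC_P/d(−C_A) = k₁/(k₁+k₂) = 0.05330.
C_P = 0.05330·(C_{A0}−C_A) = 0.05330×1.502 = 0.0800 mol/L.

0.0800 mol/L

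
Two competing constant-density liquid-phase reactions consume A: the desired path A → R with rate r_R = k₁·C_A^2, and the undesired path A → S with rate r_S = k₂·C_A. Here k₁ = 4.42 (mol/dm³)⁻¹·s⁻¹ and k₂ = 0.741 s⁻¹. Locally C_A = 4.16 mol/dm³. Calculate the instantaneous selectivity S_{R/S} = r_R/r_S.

S_{R/S} = r_R/r_S = (k₁·C_A^2)/(k₂·C_A) = (k₁/k₂)·C_A.
= (4.42×4.160^2) / (0.741×4.160) = 76.49/3.083 = 24.8.

24.8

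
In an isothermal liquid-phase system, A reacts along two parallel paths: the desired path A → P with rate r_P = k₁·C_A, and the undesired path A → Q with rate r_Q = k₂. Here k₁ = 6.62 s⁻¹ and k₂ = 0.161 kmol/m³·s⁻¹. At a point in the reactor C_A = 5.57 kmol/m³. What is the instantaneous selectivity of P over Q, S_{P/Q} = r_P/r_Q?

S_{P/Q} = r_P/r_Q = (k₁·C_A)/(k₂) = (k₁/k₂)·C_A.
= (6.62×5.570) / (0.161) = 36.87/0.1610 = 229.
Since the desired path is higher order in A, keeping C_A high (PFR or concentrated feed) favours P.

229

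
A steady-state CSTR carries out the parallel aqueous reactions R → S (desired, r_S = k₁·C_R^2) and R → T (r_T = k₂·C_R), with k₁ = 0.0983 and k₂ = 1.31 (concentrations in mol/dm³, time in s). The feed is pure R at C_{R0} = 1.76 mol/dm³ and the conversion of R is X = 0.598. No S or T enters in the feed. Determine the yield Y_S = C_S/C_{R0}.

0.0301

Exit C_R = C_{R0}(1−X) = 1.76×0.402 = 0.7075 mol/dm³.
Rates in a CSTR are evaluated at the outlet concentration: r_S = 0.0983×0.7075^2 = 0.04921, r_T = 1.31×0.7075 = 0.9269.
Fraction of consumed R going to S: r_S/(r_S+r_T) = 0.05041.
C_S = 0.05041·C_{R0}·X = 0.05041×1.76×0.598 = 0.0531 mol/dm³; Y_S = C_S/C_{R0} = 0.0301.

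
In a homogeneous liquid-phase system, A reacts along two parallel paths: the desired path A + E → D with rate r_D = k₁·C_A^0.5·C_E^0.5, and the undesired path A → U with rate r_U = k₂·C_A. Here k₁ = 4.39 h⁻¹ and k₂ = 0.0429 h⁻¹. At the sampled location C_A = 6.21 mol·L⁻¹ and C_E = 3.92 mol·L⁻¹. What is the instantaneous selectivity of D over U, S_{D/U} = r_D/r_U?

S_{D/U} = r_D/r_U = (k₁·C_A^0.5·C_E^0.5)/(k₂·C_A) = (k₁/k₂)·C_A^-0.5·C_E^0.5.
= (4.39×6.210^0.5×3.920^0.5) / (0.0429×6.210) = 21.66/0.2664 = 81.3.
The undesired path is higher order in A, so low C_A (CSTR or dilute feed) favours D.

81.3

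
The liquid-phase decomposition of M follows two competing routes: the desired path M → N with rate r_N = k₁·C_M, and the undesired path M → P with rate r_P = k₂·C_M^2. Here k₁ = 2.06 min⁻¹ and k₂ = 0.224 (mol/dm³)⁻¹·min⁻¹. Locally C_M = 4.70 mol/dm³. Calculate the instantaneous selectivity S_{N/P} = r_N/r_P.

1.96

S_{N/P} = r_N/r_P = (k₁·C_M)/(k₂·C_M^2) = (k₁/k₂)·C_M⁻¹.
= (2.06×4.700) / (0.224×4.700^2) = 9.682/4.948 = 1.96.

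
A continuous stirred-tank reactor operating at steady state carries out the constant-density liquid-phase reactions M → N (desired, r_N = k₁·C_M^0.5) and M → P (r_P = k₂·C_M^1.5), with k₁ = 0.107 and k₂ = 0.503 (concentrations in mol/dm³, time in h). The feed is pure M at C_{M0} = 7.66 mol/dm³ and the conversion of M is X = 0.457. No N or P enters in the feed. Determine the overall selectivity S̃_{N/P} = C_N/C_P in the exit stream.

Exit C_M = C_{M0}(1−X) = 7.66×0.543 = 4.159 mol/dm³.
In a CSTR the entire volume is at exit conditions, so r_N = 0.107×4.159^0.5 = 0.2182 and r_P = 0.503×4.159^1.5 = 4.267.
Overall selectivity = C_N/C_P = r_Nτ/(r_Pτ) = r_N/r_P = 0.0511.

0.0511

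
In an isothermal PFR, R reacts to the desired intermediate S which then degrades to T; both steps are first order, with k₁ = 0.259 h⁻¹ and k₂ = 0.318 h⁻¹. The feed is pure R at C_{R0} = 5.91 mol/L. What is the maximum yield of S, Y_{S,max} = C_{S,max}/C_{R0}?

Evaluating C_S at τ_opt = ln(k₂/k₁)/(k₂−k₁) gives C_{S,max}/C_{R0} = (k₁/k₂)^[k₂/(k₂−k₁)].
= (0.259/0.318)^(0.318/(0.318−0.259)) = (0.8145)^(5.390) = 0.3308.

0.331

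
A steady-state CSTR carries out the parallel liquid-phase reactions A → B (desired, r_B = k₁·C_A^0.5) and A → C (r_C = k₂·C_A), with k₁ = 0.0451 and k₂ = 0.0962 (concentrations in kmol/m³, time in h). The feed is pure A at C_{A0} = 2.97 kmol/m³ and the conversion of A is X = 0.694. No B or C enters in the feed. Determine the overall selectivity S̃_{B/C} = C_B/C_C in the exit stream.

Exit C_A = C_{A0}(1−X) = 2.97×0.306 = 0.9088 kmol/m³.
Rates in a CSTR are evaluated at the outlet concentration: r_B = 0.0451×0.9088^0.5 = 0.04299, r_C = 0.0962×0.9088 = 0.08743.
Overall selectivity = C_B/C_C = r_Bτ/(r_Cτ) = r_B/r_C = 0.492.

0.492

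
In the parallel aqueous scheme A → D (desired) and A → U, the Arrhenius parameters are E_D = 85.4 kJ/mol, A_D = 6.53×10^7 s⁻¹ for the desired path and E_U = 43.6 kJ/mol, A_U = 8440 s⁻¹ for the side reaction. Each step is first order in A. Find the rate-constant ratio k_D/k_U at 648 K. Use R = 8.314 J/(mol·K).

3.30

Since both paths have the same order in A, the concentration cancels and S_{D/U} = k_D/k_U = (A_D/A_U)·exp[(E_U−E_D)/(RT)].
(E_U−E_D)/(RT) = (43.6−85.4)×10³/(8.314×648) = -41800/5387 = -7.759.
k_D/k_U = (6.53×10^7/8440)·exp(-7.759) = 7737 × 4.270×10^-4 = 3.30.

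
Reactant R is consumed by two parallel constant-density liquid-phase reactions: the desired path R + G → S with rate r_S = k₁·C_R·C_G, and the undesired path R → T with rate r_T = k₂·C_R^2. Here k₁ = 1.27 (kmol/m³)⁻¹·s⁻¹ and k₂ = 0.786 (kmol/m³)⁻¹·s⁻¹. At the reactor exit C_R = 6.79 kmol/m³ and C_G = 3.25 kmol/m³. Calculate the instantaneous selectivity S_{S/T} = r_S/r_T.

S_{S/T} = r_S/r_T = (k₁·C_R·C_G)/(k₂·C_R^2) = (k₁/k₂)·C_R⁻¹·C_G.
= (1.27×6.790×3.250) / (0.786×6.790^2) = 28.03/36.24 = 0.773.
The undesired path is higher order in R, so low C_R (CSTR or dilute feed) favours S.

0.773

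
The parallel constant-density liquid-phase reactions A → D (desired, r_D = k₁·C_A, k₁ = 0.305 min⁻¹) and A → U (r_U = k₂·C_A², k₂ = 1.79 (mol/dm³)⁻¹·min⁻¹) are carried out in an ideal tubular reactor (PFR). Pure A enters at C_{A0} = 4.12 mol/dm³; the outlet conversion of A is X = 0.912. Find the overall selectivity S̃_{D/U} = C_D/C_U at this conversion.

0.104

C_A = C_{A0}(1−X) = 0.3626 mol/dm³.
Along a PFR/batch, dC_D/dC_A = −r_D/(r_D+r_U) = −k₁/(k₁+k₂·C_A).
Integrating from C_{A0} to C_A: C_D = (0.305/1.79)·ln[(0.305+1.79·4.12)/(0.305+1.79·0.363)] = 0.1704·ln(7.680/0.9540) = 0.3554 mol/dm³.
C_U = (C_{A0}−C_A)−C_D = 3.402 mol/dm³; S̃_{D/U} = 0.3554/3.402 = 0.104.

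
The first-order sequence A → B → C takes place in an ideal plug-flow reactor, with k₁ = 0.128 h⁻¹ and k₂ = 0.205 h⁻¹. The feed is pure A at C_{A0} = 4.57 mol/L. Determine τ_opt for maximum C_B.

6.12 h

Setting dC_B/dτ = 0 gives τ_opt = ln(k₂/k₁)/(k₂−k₁).
= ln(0.205/0.128)/(0.205−0.128) = ln(1.602)/0.07700 = 0.4710/0.07700 = 6.12 h.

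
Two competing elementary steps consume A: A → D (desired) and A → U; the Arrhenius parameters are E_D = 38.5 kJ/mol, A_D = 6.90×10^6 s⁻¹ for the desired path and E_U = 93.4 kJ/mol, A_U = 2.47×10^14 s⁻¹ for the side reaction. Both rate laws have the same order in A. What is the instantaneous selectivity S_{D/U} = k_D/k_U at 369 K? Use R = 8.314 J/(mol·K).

1.65

k_D/k_U = (A_D/A_U)·exp[−(E_D−E_U)/(RT)] = (A_D/A_U)·exp[(E_U−E_D)/(RT)].
(E_U−E_D)/(RT) = (93.4−38.5)×10³/(8.314×369) = 54900/3068 = 17.90.
k_D/k_U = (6.90×10^6/2.47×10^14)·exp(17.90) = 2.794×10^-8 × 5.913×10^7 = 1.65.
Since E_D < E_U, lowering the temperature improves selectivity toward D.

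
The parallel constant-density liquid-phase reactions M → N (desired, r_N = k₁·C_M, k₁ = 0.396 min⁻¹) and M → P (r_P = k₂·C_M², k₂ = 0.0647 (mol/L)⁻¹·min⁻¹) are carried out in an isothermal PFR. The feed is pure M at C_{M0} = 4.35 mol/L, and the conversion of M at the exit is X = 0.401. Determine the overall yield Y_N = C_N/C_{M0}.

C_M = C_{M0}(1−X) = 2.606 mol/L.
Along a PFR/batch, dC_N/dC_M = −r_N/(r_N+r_P) = −k₁/(k₁+k₂·C_M).
Integrating from C_{M0} to C_M: C_N = (0.396/0.0647)·ln[(0.396+0.0647·4.35)/(0.396+0.0647·2.61)] = 6.121·ln(0.6774/0.5646) = 1.115 mol/L.
Y_N = C_N/C_{M0} = 1.115/4.35 = 0.256.

0.256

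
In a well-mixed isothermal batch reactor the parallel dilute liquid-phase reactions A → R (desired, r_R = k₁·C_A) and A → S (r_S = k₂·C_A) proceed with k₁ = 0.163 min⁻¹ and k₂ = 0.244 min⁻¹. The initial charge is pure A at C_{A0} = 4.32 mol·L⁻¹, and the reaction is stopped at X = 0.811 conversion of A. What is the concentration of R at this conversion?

1.40 mol·L⁻¹

C_A = C_{A0}(1−X) = 0.8165 mol·L⁻¹.
Both paths are first order in A, so the instantaneous fraction to R is constant: dC_R/d(−C_A) = k₁/(k₁+k₂) = 0.4005.
C_R = 0.4005·(C_{A0}−C_A) = 0.4005×3.504 = 1.40 mol·L⁻¹.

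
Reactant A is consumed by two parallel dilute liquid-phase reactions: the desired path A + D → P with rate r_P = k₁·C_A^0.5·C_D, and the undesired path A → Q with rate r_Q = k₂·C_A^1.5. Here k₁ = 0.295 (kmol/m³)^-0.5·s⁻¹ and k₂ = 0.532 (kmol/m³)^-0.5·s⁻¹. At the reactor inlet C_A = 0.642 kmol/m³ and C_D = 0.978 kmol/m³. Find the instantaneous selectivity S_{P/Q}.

0.845

S_{P/Q} = r_P/r_Q = (k₁·C_A^0.5·C_D)/(k₂·C_A^1.5) = (k₁/k₂)·C_A⁻¹·C_D.
= (0.295×0.6420^0.5×0.9780) / (0.532×0.6420^1.5) = 0.2312/0.2737 = 0.845.
The undesired path is higher order in A, so low C_A (CSTR or dilute feed) favours P.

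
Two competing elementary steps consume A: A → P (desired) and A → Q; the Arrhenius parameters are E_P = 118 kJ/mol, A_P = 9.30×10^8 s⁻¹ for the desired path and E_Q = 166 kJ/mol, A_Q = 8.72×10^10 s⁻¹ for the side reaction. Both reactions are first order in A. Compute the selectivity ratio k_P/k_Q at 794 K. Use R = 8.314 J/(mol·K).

k_P/k_Q = (A_P/A_Q)·exp[−(E_P−E_Q)/(RT)] = (A_P/A_Q)·exp[(E_Q−E_P)/(RT)].
(E_Q−E_P)/(RT) = (166−118)×10³/(8.314×794) = 48000/6601 = 7.271.
k_P/k_Q = (9.30×10^8/8.72×10^10)·exp(7.271) = 0.01067 × 1438 = 15.3.
Since E_P < E_Q, lowering the temperature improves selectivity toward P.

15.3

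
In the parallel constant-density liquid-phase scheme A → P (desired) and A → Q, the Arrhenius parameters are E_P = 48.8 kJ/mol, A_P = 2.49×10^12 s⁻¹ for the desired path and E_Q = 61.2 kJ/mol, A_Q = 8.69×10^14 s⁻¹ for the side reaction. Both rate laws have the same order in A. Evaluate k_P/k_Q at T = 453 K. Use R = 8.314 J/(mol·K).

0.0771

k_P/k_Q = (A_P/A_Q)·exp[−(E_P−E_Q)/(RT)] = (A_P/A_Q)·exp[(E_Q−E_P)/(RT)].
(E_Q−E_P)/(RT) = (61.2−48.8)×10³/(8.314×453) = 12400/3766 = 3.292.
k_P/k_Q = (2.49×10^12/8.69×10^14)·exp(3.292) = 0.002865 × 26.91 = 0.0771.
Since E_P < E_Q, lowering the temperature improves selectivity toward P.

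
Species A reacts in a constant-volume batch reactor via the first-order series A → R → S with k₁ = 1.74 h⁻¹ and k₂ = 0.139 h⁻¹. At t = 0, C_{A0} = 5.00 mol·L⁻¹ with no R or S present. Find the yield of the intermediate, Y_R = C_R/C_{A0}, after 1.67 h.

The intermediate concentration in a first-order A→B→C sequence is C_R = k₁C_{A0}(e^(−k₁t) − e^(−k₂t))/(k₂−k₁).
e^(−k₁t) = e^(−1.74×1.67) = e^(−2.906) = 0.05471; e^(−k₂t) = e^(−0.2321) = 0.7928.
C_R = 1.74×5.00/(0.139−1.74) × (0.05471−0.7928) = (-5.434)×(-0.7381) = 4.011 mol·L⁻¹.
Y_R = C_R/C_{A0} = 4.011/5.00 = 0.802.

0.802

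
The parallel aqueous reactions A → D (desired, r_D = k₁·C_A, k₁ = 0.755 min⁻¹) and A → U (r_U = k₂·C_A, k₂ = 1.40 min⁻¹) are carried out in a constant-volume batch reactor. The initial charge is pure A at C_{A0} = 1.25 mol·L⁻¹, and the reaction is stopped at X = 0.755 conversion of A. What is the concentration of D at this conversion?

0.331 mol·L⁻¹

C_A = C_{A0}(1−X) = 0.3063 mol·L⁻¹.
Both paths are first order in A, so the instantaneous fraction to D is constant: dC_D/d(−C_A) = k₁/(k₁+k₂) = 0.3503.
C_D = 0.3503·(C_{A0}−C_A) = 0.3503×0.9437 = 0.331 mol·L⁻¹.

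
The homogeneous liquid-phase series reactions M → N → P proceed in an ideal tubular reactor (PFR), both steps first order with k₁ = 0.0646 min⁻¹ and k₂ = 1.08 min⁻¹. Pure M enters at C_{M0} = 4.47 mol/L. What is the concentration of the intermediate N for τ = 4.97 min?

0.205 mol/L

For first-order series with pure M initially, C_N(τ) = k₁C_{M0}/(k₂−k₁)·(e^(−k₁τ) − e^(−k₂τ)).
e^(−k₁τ) = e^(−0.0646×4.97) = e^(−0.3211) = 0.7254; e^(−k₂τ) = e^(−5.368) = 0.004665.
C_N = 0.0646×4.47/(1.08−0.0646) × (0.7254−0.004665) = 0.2844×0.7207 = 0.2050 mol/L.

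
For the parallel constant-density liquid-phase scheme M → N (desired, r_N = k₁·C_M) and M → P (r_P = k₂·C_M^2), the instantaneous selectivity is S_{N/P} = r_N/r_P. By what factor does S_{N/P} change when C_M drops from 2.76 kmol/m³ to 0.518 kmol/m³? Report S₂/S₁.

S_{N/P} = (k₁/k₂)·C_M⁻¹, so S₂/S₁ = (C_{M,2}/C_{M,1})⁻¹.
= 2.76/0.518 = 5.33.
Selectivity toward N rises as C_M falls — low-concentration operation is favoured.

5.33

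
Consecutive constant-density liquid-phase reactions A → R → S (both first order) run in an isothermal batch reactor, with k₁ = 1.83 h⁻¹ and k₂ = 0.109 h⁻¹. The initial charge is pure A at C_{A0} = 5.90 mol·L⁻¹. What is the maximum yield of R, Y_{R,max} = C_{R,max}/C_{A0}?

0.836

For a first-order series the maximum intermediate yield is C_{R,max}/C_{A0} = (k₁/k₂)^[k₂/(k₂−k₁)].
= (1.83/0.109)^(0.109/(0.109−1.83)) = (16.79)^(-0.06334) = 0.8364.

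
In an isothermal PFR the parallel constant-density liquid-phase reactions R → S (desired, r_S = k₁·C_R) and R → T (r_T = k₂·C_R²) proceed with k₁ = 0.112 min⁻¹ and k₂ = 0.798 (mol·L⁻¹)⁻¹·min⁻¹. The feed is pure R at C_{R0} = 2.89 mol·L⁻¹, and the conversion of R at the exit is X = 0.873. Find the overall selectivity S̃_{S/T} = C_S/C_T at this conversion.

C_R = C_{R0}(1−X) = 0.3670 mol·L⁻¹.
Along a PFR/batch, dC_S/dC_R = −r_S/(r_S+r_T) = −k₁/(k₁+k₂·C_R).
Integrating from C_{R0} to C_R: C_S = (0.112/0.798)·ln[(0.112+0.798·2.89)/(0.112+0.798·0.367)] = 0.1404·ln(2.418/0.4049) = 0.2508 mol·L⁻¹.
C_T = (C_{R0}−C_R)−C_S = 2.272 mol·L⁻¹; S̃_{S/T} = 0.2508/2.272 = 0.110.

0.110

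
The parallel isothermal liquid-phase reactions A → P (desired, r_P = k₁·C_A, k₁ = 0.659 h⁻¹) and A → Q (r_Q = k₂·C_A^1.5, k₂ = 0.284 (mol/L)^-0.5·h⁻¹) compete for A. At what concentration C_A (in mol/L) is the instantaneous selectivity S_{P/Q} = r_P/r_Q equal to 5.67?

S_{P/Q} = (k₁/k₂)·C_A^-0.5 ⇒ C_A = (S·k₂/k₁)^(-2).
= (5.67×0.284/0.659)^(-2) = (2.444)^(-2) = 0.167 mol/L.

0.167 mol/L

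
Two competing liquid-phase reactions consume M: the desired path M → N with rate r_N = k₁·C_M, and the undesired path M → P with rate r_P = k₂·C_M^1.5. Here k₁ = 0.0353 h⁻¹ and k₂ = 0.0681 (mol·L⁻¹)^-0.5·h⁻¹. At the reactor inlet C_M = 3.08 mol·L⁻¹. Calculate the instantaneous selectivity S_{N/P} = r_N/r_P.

S_{N/P} = r_N/r_P = (k₁·C_M)/(k₂·C_M^1.5) = (k₁/k₂)·C_M^-0.5.
= (0.0353×3.080) / (0.0681×3.080^1.5) = 0.1087/0.3681 = 0.295.

0.295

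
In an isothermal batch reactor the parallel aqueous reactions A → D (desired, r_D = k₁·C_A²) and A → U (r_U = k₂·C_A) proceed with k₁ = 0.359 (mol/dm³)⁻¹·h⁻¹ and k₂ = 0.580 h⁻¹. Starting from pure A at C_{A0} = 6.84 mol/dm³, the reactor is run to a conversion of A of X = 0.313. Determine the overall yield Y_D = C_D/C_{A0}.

C_A = C_{A0}(1−X) = 4.699 mol/dm³.
Along a PFR/batch, dC_U/dC_A = −r_U/(r_D+r_U) = −k₂/(k₂+k₁·C_A).
Integrating from C_{A0} to C_A: C_U = (0.580/0.359)·ln[(0.580+0.359·6.84)/(0.580+0.359·4.70)] = 1.616·ln(3.036/2.267) = 0.4717 mol/dm³.
Then C_D = (C_{A0}−C_A) − C_U = 2.141 − 0.4717 = 1.669 mol/dm³.
Y_D = C_D/C_{A0} = 1.669/6.84 = 0.244.

0.244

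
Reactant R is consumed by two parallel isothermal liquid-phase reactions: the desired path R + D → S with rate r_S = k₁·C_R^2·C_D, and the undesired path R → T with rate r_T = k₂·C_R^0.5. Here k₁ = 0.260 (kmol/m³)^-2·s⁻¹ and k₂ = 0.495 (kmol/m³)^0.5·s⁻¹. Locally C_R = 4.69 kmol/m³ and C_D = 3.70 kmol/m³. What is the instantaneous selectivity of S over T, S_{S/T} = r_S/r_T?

19.7

S_{S/T} = r_S/r_T = (k₁·C_R^2·C_D)/(k₂·C_R^0.5) = (k₁/k₂)·C_R^1.5·C_D.
= (0.260×4.690^2×3.700) / (0.495×4.690^0.5) = 21.16/1.072 = 19.7.
Since the desired path is higher order in R, keeping C_R high (PFR or concentrated feed) favours S.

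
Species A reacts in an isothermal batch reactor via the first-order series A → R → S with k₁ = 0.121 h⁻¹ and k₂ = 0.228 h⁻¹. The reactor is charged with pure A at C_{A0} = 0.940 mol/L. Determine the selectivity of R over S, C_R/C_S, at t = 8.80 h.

0.570

Solving the coupled first-order balances gives C_R(t) = [k₁/(k₂−k₁)]·C_{A0}·(e^(−k₁t) − e^(−k₂t)).
e^(−k₁t) = e^(−0.121×8.80) = e^(−1.065) = 0.3448; e^(−k₂t) = e^(−2.006) = 0.1345.
C_R = 0.121×0.940/(0.228−0.121) × (0.3448−0.1345) = 1.063×0.2103 = 0.2236 mol/L.
C_A = C_{A0}e^(−k₁t) = 0.3241 mol/L, so C_S = C_{A0}−C_A−C_R = 0.3923 mol/L; C_R/C_S = 0.570.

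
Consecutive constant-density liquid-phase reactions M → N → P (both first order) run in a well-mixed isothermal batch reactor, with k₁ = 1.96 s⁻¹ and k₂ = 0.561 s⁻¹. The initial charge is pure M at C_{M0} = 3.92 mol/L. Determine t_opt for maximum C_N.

The intermediate peaks when r₁ = r₂, i.e. k₁e^(−k₁t) = k₂e^(−k₂t), giving t_opt = ln(k₂/k₁)/(k₂−k₁).
= ln(0.561/1.96)/(0.561−1.96) = ln(0.2862)/-1.399 = -1.251/-1.399 = 0.894 s.

0.894 s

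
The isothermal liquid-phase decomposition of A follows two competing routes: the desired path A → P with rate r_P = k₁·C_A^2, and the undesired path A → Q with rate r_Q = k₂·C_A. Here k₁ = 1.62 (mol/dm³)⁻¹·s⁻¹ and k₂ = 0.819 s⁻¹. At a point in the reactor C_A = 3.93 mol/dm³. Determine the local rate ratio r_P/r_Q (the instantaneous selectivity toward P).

7.77

S_{P/Q} = r_P/r_Q = (k₁·C_A^2)/(k₂·C_A) = (k₁/k₂)·C_A.
= (1.62×3.930^2) / (0.819×3.930) = 25.02/3.219 = 7.77.
Since the desired path is higher order in A, keeping C_A high (PFR or concentrated feed) favours P.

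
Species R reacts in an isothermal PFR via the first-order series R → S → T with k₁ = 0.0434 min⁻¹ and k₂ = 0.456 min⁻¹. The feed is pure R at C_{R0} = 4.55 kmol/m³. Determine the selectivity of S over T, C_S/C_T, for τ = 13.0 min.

The intermediate concentration in a first-order A→B→C sequence is C_S = k₁C_{R0}(e^(−k₁τ) − e^(−k₂τ))/(k₂−k₁).
e^(−k₁τ) = e^(−0.0434×13.0) = e^(−0.5642) = 0.5688; e^(−k₂τ) = e^(−5.928) = 0.002664.
C_S = 0.0434×4.55/(0.456−0.0434) × (0.5688−0.002664) = 0.4786×0.5662 = 0.2710 kmol/m³.
C_R = C_{R0}e^(−k₁τ) = 2.588 kmol/m³, so C_T = C_{R0}−C_R−C_S = 1.691 kmol/m³; C_S/C_T = 0.160.

0.160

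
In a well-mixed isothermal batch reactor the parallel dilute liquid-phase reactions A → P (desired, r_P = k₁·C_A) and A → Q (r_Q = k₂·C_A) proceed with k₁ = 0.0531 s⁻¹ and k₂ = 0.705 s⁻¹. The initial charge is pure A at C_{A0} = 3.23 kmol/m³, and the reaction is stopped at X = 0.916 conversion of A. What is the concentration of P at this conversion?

0.207 kmol/m³

C_A = C_{A0}(1−X) = 0.2713 kmol/m³.
Both paths are first order in A, so the instantaneous fraction to P is constant: dC_P/d(−C_A) = k₁/(k₁+k₂) = 0.07004.
C_P = 0.07004·(C_{A0}−C_A) = 0.07004×2.959 = 0.207 kmol/m³.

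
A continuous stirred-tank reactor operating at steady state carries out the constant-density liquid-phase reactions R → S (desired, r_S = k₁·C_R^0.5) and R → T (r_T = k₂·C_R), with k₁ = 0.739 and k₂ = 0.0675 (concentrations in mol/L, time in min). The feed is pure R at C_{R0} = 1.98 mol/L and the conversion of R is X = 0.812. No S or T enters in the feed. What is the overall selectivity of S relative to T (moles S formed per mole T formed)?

Exit C_R = C_{R0}(1−X) = 1.98×0.188 = 0.3722 mol/L.
In a CSTR the entire volume is at exit conditions, so r_S = 0.739×0.3722^0.5 = 0.4509 and r_T = 0.0675×0.3722 = 0.02513.
Overall selectivity = C_S/C_T = r_Sτ/(r_Tτ) = r_S/r_T = 17.9.

17.9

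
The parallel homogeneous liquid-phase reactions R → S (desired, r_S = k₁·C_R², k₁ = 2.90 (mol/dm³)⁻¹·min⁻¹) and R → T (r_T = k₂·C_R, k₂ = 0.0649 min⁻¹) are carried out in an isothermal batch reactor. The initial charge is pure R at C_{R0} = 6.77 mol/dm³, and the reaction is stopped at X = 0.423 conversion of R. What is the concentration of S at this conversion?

C_R = C_{R0}(1−X) = 3.906 mol/dm³.
Along a PFR/batch, dC_T/dC_R = −r_T/(r_S+r_T) = −k₂/(k₂+k₁·C_R).
Integrating from C_{R0} to C_R: C_T = (0.0649/2.90)·ln[(0.0649+2.90·6.77)/(0.0649+2.90·3.91)] = 0.02238·ln(19.70/11.39) = 0.01225 mol/dm³.
Then C_S = (C_{R0}−C_R) − C_T = 2.864 − 0.01225 = 2.851 mol/dm³.

2.85 mol/dm³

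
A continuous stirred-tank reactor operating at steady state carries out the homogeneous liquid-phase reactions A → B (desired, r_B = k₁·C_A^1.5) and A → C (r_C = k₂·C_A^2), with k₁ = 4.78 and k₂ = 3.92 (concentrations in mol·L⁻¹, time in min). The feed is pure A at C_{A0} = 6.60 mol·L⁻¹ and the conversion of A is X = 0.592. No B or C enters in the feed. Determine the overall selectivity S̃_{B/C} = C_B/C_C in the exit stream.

0.743

Exit C_A = C_{A0}(1−X) = 6.60×0.408 = 2.693 mol·L⁻¹.
Rates in a CSTR are evaluated at the outlet concentration: r_B = 4.78×2.693^1.5 = 21.12, r_C = 3.92×2.693^2 = 28.42.
Overall selectivity = C_B/C_C = r_Bτ/(r_Cτ) = r_B/r_C = 0.743.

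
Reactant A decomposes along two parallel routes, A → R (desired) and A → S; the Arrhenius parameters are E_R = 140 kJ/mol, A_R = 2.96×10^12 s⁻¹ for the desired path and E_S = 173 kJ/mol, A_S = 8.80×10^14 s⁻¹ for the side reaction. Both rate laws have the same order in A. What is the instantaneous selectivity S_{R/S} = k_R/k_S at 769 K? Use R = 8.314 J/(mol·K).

0.587

k_R/k_S = (A_R/A_S)·exp[−(E_R−E_S)/(RT)] = (A_R/A_S)·exp[(E_S−E_R)/(RT)].
(E_S−E_R)/(RT) = (173−140)×10³/(8.314×769) = 33000/6393 = 5.162.
k_R/k_S = (2.96×10^12/8.80×10^14)·exp(5.162) = 0.003364 × 174.4 = 0.587.
Since E_R < E_S, lowering the temperature improves selectivity toward R.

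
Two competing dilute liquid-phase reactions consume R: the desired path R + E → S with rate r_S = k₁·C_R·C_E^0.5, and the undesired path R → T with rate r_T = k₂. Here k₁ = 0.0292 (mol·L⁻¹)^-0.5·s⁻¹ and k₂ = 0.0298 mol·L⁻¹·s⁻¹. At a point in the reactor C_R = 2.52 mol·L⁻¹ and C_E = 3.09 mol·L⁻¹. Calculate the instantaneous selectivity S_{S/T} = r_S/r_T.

4.34

S_{S/T} = r_S/r_T = (k₁·C_R·C_E^0.5)/(k₂) = (k₁/k₂)·C_R·C_E^0.5.
= (0.0292×2.520×3.090^0.5) / (0.0298) = 0.1293/0.02980 = 4.34.
Since the desired path is higher order in R, keeping C_R high (PFR or concentrated feed) favours S.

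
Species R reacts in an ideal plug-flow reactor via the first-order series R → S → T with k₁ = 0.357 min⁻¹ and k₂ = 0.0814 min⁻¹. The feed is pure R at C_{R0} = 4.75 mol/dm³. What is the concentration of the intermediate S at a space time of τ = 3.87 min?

Solving the coupled first-order balances gives C_S(τ) = [k₁/(k₂−k₁)]·C_{R0}·(e^(−k₁τ) − e^(−k₂τ)).
e^(−k₁τ) = e^(−0.357×3.87) = e^(−1.382) = 0.2512; e^(−k₂τ) = e^(−0.3150) = 0.7298.
C_S = 0.357×4.75/(0.0814−0.357) × (0.2512−0.7298) = (-6.153)×(-0.4786) = 2.945 mol/dm³.

2.94 mol/dm³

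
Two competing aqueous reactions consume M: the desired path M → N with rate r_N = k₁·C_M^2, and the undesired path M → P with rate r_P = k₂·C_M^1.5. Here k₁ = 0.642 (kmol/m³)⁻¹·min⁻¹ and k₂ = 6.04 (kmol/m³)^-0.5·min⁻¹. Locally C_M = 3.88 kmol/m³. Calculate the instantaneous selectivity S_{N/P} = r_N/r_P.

0.209

S_{N/P} = r_N/r_P = (k₁·C_M^2)/(k₂·C_M^1.5) = (k₁/k₂)·C_M^0.5.
= (0.642×3.880^2) / (6.04×3.880^1.5) = 9.665/46.16 = 0.209.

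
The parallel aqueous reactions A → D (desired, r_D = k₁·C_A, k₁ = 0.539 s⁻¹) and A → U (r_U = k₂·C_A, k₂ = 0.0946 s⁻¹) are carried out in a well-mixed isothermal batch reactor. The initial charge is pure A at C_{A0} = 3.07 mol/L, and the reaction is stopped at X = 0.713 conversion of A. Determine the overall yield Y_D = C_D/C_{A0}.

C_A = C_{A0}(1−X) = 0.8811 mol/L.
Both paths are first order in A, so the instantaneous fraction to D is constant: dC_D/d(−C_A) = k₁/(k₁+k₂) = 0.8507.
C_D = 0.8507·(C_{A0}−C_A) = 0.8507×2.189 = 1.86 mol/L.
Y_D = C_D/C_{A0} = 1.862/3.07 = 0.607.

0.607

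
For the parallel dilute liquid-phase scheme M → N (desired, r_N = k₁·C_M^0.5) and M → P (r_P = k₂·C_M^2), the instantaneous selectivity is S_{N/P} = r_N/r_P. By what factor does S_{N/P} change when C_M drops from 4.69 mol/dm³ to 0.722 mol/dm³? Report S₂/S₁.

16.6

S_{N/P} = (k₁/k₂)·C_M^-1.5, so S₂/S₁ = (C_{M,2}/C_{M,1})^-1.5.
= (0.722/4.69)^(-1.5) = (0.1539)^(-1.5) = 16.6.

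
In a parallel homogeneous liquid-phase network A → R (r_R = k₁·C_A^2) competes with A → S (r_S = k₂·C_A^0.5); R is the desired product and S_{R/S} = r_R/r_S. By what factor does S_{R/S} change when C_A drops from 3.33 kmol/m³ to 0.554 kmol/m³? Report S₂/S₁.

0.0679

S_{R/S} = (k₁/k₂)·C_A^1.5, so S₂/S₁ = (C_{A,2}/C_{A,1})^1.5.
= (0.554/3.33)^1.5 = (0.1664)^1.5 = 0.0679.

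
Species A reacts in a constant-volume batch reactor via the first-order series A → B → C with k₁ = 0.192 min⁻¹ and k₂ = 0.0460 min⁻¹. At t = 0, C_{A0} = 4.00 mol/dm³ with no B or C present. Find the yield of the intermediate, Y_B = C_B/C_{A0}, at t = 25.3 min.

0.400

For first-order series with pure A initially, C_B(t) = k₁C_{A0}/(k₂−k₁)·(e^(−k₁t) − e^(−k₂t)).
e^(−k₁t) = e^(−0.192×25.3) = e^(−4.858) = 0.007769; e^(−k₂t) = e^(−1.164) = 0.3123.
C_B = 0.192×4.00/(0.0460−0.192) × (0.007769−0.3123) = (-5.260)×(-0.3045) = 1.602 mol/dm³.
Y_B = C_B/C_{A0} = 1.602/4.00 = 0.400.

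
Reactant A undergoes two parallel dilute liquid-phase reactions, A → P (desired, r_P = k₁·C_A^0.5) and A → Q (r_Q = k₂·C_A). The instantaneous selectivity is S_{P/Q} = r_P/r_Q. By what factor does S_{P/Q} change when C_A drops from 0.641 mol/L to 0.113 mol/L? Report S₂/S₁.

S_{P/Q} = (k₁/k₂)·C_A^-0.5, so S₂/S₁ = (C_{A,2}/C_{A,1})^-0.5.
= (0.113/0.641)^(-0.5) = (0.1763)^(-0.5) = 2.38.

2.38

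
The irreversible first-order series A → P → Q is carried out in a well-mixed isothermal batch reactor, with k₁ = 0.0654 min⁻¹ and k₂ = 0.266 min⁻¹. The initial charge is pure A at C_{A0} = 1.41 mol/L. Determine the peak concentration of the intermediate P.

0.219 mol/L

For a first-order series the maximum intermediate yield is C_{P,max}/C_{A0} = (k₁/k₂)^[k₂/(k₂−k₁)].
= (0.0654/0.266)^(0.266/(0.266−0.0654)) = (0.2459)^(1.326) = 0.1556.
C_{P,max} = 0.1556×1.41 = 0.219 mol/L.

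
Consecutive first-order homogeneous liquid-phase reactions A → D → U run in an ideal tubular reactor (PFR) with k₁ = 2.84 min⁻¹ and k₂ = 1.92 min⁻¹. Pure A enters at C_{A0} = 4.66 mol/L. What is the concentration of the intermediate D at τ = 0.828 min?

For first-order series with pure A initially, C_D(τ) = k₁C_{A0}/(k₂−k₁)·(e^(−k₁τ) − e^(−k₂τ)).
e^(−k₁τ) = e^(−2.84×0.828) = e^(−2.352) = 0.09522; e^(−k₂τ) = e^(−1.590) = 0.2040.
C_D = 2.84×4.66/(1.92−2.84) × (0.09522−0.2040) = (-14.39)×(-0.1088) = 1.564 mol/L.

1.56 mol/L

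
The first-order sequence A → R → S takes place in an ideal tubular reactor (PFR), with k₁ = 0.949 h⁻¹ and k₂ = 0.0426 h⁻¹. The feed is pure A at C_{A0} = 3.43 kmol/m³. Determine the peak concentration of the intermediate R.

Evaluating C_R at τ_opt = ln(k₂/k₁)/(k₂−k₁) gives C_{R,max}/C_{A0} = (k₁/k₂)^[k₂/(k₂−k₁)].
= (0.949/0.0426)^(0.0426/(0.0426−0.949)) = (22.28)^(-0.04700) = 0.8643.
C_{R,max} = 0.8643×3.43 = 2.96 kmol/m³.

2.96 kmol/m³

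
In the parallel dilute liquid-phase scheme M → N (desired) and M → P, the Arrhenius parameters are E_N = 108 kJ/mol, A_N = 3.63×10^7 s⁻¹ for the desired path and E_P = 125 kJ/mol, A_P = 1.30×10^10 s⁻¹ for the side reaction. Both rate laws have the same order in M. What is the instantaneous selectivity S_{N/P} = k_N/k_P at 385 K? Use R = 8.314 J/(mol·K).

k_N/k_P = (A_N/A_P)·exp[−(E_N−E_P)/(RT)] = (A_N/A_P)·exp[(E_P−E_N)/(RT)].
(E_P−E_N)/(RT) = (125−108)×10³/(8.314×385) = 17000/3201 = 5.311.
k_N/k_P = (3.63×10^7/1.30×10^10)·exp(5.311) = 0.002792 × 202.6 = 0.566.

0.566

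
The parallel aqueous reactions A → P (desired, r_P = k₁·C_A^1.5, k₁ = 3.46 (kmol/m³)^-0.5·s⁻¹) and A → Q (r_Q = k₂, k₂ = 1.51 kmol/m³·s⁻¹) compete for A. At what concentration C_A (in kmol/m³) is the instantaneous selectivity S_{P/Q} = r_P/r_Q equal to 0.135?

0.151 kmol/m³

S_{P/Q} = (k₁/k₂)·C_A^1.5 ⇒ C_A = (S·k₂/k₁)^(1/1.5).
= (0.135×1.51/3.46)^(0.6667) = (0.05892)^(0.6667) = 0.151 kmol/m³.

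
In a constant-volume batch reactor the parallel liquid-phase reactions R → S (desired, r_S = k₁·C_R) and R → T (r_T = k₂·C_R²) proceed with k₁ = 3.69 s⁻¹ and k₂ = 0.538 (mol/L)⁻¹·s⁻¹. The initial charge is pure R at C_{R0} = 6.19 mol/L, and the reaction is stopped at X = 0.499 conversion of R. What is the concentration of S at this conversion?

C_R = C_{R0}(1−X) = 3.101 mol/L.
Along a PFR/batch, dC_S/dC_R = −r_S/(r_S+r_T) = −k₁/(k₁+k₂·C_R).
Integrating from C_{R0} to C_R: C_S = (3.69/0.538)·ln[(3.69+0.538·6.19)/(3.69+0.538·3.10)] = 6.859·ln(7.020/5.358) = 1.853 mol/L.

1.85 mol/L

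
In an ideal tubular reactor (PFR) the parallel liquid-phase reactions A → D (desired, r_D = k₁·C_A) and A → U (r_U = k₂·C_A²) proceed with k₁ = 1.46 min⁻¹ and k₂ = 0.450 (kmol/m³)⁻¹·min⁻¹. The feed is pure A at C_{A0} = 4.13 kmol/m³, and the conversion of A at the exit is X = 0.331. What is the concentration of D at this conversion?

0.665 kmol/m³

C_A = C_{A0}(1−X) = 2.763 kmol/m³.
Along a PFR/batch, dC_D/dC_A = −r_D/(r_D+r_U) = −k₁/(k₁+k₂·C_A).
Integrating from C_{A0} to C_A: C_D = (1.46/0.450)·ln[(1.46+0.450·4.13)/(1.46+0.450·2.76)] = 3.244·ln(3.319/2.703) = 0.6652 kmol/m³.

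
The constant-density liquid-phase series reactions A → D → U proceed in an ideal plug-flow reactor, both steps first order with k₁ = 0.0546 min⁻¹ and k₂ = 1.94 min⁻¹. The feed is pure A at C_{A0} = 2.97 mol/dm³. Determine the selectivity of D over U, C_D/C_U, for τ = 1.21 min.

0.615

Solving the coupled first-order balances gives C_D(τ) = [k₁/(k₂−k₁)]·C_{A0}·(e^(−k₁τ) − e^(−k₂τ)).
e^(−k₁τ) = e^(−0.0546×1.21) = e^(−0.06607) = 0.9361; e^(−k₂τ) = e^(−2.347) = 0.09562.
C_D = 0.0546×2.97/(1.94−0.0546) × (0.9361−0.09562) = 0.08601×0.8405 = 0.07229 mol/dm³.
C_A = C_{A0}e^(−k₁τ) = 2.780 mol/dm³, so C_U = C_{A0}−C_A−C_D = 0.1176 mol/dm³; C_D/C_U = 0.615.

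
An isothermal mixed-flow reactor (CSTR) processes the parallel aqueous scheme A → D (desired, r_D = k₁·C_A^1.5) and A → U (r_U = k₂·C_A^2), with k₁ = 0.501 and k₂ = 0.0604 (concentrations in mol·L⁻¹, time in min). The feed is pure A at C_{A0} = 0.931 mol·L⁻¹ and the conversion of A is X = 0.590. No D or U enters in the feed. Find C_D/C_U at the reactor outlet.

Exit C_A = C_{A0}(1−X) = 0.931×0.410 = 0.3817 mol·L⁻¹.
Rates in a CSTR are evaluated at the outlet concentration: r_D = 0.501×0.3817^1.5 = 0.1182, r_U = 0.0604×0.3817^2 = 0.008800.
Overall selectivity = C_D/C_U = r_Dτ/(r_Uτ) = r_D/r_U = 13.4.

13.4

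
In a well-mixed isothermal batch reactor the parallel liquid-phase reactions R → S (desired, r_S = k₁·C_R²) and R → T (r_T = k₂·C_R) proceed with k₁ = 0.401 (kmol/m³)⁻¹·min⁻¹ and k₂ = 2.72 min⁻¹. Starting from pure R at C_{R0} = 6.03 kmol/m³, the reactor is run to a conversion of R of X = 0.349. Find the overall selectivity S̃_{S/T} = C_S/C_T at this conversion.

C_R = C_{R0}(1−X) = 3.926 kmol/m³.
Along a PFR/batch, dC_T/dC_R = −r_T/(r_S+r_T) = −k₂/(k₂+k₁·C_R).
Integrating from C_{R0} to C_R: C_T = (2.72/0.401)·ln[(2.72+0.401·6.03)/(2.72+0.401·3.93)] = 6.783·ln(5.138/4.294) = 1.217 kmol/m³.
Then C_S = (C_{R0}−C_R) − C_T = 2.104 − 1.217 = 0.8875 kmol/m³.
S̃_{S/T} = C_S/C_T = 0.8875/1.217 = 0.729.

0.729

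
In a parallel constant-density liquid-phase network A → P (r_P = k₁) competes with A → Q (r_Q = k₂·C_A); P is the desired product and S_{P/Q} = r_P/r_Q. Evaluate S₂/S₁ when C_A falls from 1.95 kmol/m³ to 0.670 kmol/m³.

2.91

S_{P/Q} = (k₁/k₂)·C_A⁻¹, so S₂/S₁ = (C_{A,2}/C_{A,1})⁻¹.
= 1.95/0.670 = 2.91.
Selectivity toward P rises as C_A falls — low-concentration operation is favoured.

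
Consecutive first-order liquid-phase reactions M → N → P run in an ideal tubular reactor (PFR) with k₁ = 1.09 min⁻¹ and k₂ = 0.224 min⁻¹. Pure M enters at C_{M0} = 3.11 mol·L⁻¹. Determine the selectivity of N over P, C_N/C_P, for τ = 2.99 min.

1.63

For first-order series with pure M initially, C_N(τ) = k₁C_{M0}/(k₂−k₁)·(e^(−k₁τ) − e^(−k₂τ)).
e^(−k₁τ) = e^(−1.09×2.99) = e^(−3.259) = 0.03842; e^(−k₂τ) = e^(−0.6698) = 0.5118.
C_N = 1.09×3.11/(0.224−1.09) × (0.03842−0.5118) = (-3.914)×(-0.4734) = 1.853 mol·L⁻¹.
C_M = C_{M0}e^(−k₁τ) = 0.1195 mol·L⁻¹, so C_P = C_{M0}−C_M−C_N = 1.137 mol·L⁻¹; C_N/C_P = 1.63.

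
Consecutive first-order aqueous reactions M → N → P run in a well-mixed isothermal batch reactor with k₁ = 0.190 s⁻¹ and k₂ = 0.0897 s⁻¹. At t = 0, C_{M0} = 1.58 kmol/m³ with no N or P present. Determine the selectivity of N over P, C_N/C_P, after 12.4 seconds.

The intermediate concentration in a first-order A→B→C sequence is C_N = k₁C_{M0}(e^(−k₁t) − e^(−k₂t))/(k₂−k₁).
e^(−k₁t) = e^(−0.190×12.4) = e^(−2.356) = 0.09480; e^(−k₂t) = e^(−1.112) = 0.3288.
C_N = 0.190×1.58/(0.0897−0.190) × (0.09480−0.3288) = (-2.993)×(-0.2340) = 0.7004 kmol/m³.
C_M = C_{M0}e^(−k₁t) = 0.1498 kmol/m³, so C_P = C_{M0}−C_M−C_N = 0.7298 kmol/m³; C_N/C_P = 0.960.

0.960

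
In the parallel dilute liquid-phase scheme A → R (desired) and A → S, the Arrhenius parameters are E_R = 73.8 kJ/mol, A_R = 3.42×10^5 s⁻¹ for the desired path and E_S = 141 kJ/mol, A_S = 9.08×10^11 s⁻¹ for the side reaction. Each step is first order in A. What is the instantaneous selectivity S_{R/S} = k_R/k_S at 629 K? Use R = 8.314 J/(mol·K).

Since both paths have the same order in A, the concentration cancels and S_{R/S} = k_R/k_S = (A_R/A_S)·exp[(E_S−E_R)/(RT)].
(E_S−E_R)/(RT) = (141−73.8)×10³/(8.314×629) = 67200/5230 = 12.85.
k_R/k_S = (3.42×10^5/9.08×10^11)·exp(12.85) = 3.767×10^-7 × 3.809×10^5 = 0.143.

0.143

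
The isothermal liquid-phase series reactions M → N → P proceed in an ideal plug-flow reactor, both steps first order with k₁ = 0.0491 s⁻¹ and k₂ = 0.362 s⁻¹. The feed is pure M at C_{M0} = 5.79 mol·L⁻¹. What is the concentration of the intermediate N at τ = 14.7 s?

0.437 mol·L⁻¹

For first-order series with pure M initially, C_N(τ) = k₁C_{M0}/(k₂−k₁)·(e^(−k₁τ) − e^(−k₂τ)).
e^(−k₁τ) = e^(−0.0491×14.7) = e^(−0.7218) = 0.4859; e^(−k₂τ) = e^(−5.321) = 0.004886.
C_N = 0.0491×5.79/(0.362−0.0491) × (0.4859−0.004886) = 0.9086×0.4810 = 0.4370 mol·L⁻¹.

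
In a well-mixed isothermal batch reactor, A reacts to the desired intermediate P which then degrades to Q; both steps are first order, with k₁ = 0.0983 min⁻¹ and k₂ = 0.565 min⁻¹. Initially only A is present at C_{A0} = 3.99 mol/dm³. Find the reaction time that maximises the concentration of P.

The intermediate peaks when r₁ = r₂, i.e. k₁e^(−k₁t) = k₂e^(−k₂t), giving t_opt = ln(k₂/k₁)/(k₂−k₁).
= ln(0.565/0.0983)/(0.565−0.0983) = ln(5.748)/0.4667 = 1.749/0.4667 = 3.75 min.

3.75 min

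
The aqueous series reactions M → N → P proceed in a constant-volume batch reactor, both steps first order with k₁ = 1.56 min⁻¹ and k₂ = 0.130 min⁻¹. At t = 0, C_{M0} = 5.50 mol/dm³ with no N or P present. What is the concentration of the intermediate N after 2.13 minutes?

The intermediate concentration in a first-order A→B→C sequence is C_N = k₁C_{M0}(e^(−k₁t) − e^(−k₂t))/(k₂−k₁).
e^(−k₁t) = e^(−1.56×2.13) = e^(−3.323) = 0.03605; e^(−k₂t) = e^(−0.2769) = 0.7581.
C_N = 1.56×5.50/(0.130−1.56) × (0.03605−0.7581) = (-6.000)×(-0.7221) = 4.332 mol/dm³.

4.33 mol/dm³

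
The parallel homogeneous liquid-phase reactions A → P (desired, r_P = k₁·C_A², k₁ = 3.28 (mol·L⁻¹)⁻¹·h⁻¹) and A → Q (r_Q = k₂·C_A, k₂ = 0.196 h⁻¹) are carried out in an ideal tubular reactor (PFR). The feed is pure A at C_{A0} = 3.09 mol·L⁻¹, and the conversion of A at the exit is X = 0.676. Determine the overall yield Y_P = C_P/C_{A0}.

C_A = C_{A0}(1−X) = 1.001 mol·L⁻¹.
Along a PFR/batch, dC_Q/dC_A = −r_Q/(r_P+r_Q) = −k₂/(k₂+k₁·C_A).
Integrating from C_{A0} to C_A: C_Q = (0.196/3.28)·ln[(0.196+3.28·3.09)/(0.196+3.28·1.00)] = 0.05976·ln(10.33/3.480) = 0.06503 mol·L⁻¹.
Then C_P = (C_{A0}−C_A) − C_Q = 2.089 − 0.06503 = 2.024 mol·L⁻¹.
Y_P = C_P/C_{A0} = 2.024/3.09 = 0.655.

0.655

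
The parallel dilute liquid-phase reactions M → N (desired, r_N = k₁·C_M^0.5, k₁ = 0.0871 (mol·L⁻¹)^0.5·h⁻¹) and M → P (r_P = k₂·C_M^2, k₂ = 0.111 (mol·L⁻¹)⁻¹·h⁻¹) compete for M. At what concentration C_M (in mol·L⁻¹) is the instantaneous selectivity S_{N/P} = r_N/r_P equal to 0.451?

1.45 mol·L⁻¹

S_{N/P} = (k₁/k₂)·C_M^-1.5 ⇒ C_M = (S·k₂/k₁)^(1/(-1.5)).
= (0.451×0.111/0.0871)^(-0.6667) = (0.5748)^(-0.6667) = 1.45 mol·L⁻¹.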